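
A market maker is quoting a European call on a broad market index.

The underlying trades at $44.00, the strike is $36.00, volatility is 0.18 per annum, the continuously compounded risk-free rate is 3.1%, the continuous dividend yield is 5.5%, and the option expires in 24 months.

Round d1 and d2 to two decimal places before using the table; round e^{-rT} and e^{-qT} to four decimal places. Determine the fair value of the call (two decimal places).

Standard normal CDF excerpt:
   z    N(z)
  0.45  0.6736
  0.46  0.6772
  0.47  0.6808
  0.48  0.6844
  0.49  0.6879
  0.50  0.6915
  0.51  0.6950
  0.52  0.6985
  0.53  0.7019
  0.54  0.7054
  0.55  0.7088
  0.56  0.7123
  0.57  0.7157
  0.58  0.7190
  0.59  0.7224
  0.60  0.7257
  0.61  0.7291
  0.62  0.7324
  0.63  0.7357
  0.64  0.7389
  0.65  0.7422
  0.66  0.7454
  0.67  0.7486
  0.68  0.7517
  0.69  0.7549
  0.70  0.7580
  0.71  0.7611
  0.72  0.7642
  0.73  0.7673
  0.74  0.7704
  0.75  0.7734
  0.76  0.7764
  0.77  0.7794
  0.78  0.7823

$7.21

σ√T = 0.18 × 1.4142 = 0.2546
d₁ = [ln(44/36) + (0.031 − 0.055 + 0.18²/2)·2] / 0.2546 = [0.2007 − 0.0156] / 0.2546 = 0.7270 ≈ 0.73
d₂ = d₁ − σ√T = 0.7270 − 0.2546 = 0.4725 ≈ 0.47
e^(−qT) = e^(−0.055·2) = 0.8958;  e^(−rT) = e^(−0.031·2) = 0.9399
N(d₁) = N(0.73) = 0.7673;  N(d₂) = N(0.47) = 0.6808
C = 44·0.8958·0.7673 − 36·0.9399·0.6808 = 30.2433 − 23.0358 = 7.2075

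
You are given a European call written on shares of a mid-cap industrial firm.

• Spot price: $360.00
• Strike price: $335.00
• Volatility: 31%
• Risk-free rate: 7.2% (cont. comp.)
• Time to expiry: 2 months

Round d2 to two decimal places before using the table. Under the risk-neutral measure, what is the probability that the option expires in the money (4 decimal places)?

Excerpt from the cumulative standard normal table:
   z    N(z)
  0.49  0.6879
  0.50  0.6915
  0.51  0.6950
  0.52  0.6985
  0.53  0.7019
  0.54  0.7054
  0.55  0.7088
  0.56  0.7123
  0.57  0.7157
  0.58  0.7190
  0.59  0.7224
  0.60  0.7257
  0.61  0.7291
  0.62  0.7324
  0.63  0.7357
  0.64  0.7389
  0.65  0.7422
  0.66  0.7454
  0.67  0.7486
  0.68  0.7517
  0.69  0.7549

T = 0.1667;  σ√T = 0.1266
d₁ = [ln(360/335) + (0.072 + ½·0.31²)·0.1667] / (σ√T) = (0.0720 + 0.0200) / 0.1266 = 0.7268 → 0.73
d₂ = 0.7268 − 0.1266 = 0.6002 → 0.60
Risk-neutral Pr[S_T > K] = N(d₂) = N(0.60) = 0.7257

0.7257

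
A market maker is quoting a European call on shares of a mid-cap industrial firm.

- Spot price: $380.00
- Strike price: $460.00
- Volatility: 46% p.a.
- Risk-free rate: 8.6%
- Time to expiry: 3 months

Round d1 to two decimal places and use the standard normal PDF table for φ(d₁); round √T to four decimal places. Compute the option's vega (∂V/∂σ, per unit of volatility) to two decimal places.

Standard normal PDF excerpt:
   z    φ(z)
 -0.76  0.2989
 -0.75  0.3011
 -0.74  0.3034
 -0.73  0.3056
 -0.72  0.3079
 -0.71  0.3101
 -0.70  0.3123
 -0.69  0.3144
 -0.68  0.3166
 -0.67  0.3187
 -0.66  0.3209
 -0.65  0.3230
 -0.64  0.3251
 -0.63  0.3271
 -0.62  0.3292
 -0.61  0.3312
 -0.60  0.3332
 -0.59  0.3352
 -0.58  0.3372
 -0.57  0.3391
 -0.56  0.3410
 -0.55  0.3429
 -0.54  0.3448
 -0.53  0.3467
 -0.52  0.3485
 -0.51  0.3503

62.55

σ√T = 0.46·√0.25 = 0.2300
d₁ = [ln(380/460) + (0.086 + 0.46²/2)·0.25] / 0.2300 = [-0.1911 + 0.0479] / 0.2300 = -0.6222 ⇒ -0.62
√T = √0.25 = 0.5000
φ(d₁) = φ(-0.62) = 0.3292
vega = S·φ(d₁)·√T = 380·0.3292·0.5000 = 62.5480
(Call and put vega coincide under Black-Scholes.)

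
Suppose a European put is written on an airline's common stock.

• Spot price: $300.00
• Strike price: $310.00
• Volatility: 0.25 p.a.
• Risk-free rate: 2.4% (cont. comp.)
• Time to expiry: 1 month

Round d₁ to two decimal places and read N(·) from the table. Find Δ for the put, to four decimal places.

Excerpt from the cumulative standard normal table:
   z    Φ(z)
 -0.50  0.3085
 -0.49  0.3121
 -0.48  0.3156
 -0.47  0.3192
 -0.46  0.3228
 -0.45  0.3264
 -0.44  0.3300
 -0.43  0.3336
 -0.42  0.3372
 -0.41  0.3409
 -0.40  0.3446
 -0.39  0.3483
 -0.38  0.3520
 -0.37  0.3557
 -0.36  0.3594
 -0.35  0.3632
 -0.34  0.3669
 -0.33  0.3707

-0.6517

T = 0.08333;  σ√T = 0.0722
d₁ = [ln(300/310) + (0.024 + ½·0.25²)·0.08333] / (σ√T) = (-0.0328 + 0.0046) / 0.0722 = -0.3906 which rounds to -0.39
N(d₁) = N(-0.39) = 0.3483
Δ_put = N(d₁) − 1 = 0.3483 − 1 = -0.6517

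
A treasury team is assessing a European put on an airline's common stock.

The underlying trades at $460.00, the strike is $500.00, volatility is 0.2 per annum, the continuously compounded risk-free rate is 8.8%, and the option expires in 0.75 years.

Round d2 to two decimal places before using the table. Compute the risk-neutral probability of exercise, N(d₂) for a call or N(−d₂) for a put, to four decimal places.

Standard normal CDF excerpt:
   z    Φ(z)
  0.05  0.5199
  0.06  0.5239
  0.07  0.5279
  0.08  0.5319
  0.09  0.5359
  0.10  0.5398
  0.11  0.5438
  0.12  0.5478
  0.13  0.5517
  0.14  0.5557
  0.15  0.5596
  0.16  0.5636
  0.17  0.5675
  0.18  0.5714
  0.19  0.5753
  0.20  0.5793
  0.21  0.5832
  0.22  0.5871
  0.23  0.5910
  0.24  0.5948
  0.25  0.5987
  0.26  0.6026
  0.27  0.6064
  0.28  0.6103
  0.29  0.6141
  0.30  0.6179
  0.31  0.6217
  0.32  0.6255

0.5753

T = 0.75;  σ√T = 0.1732
ln(S/K) + (r + σ²/2)T = ln(460/500) + (0.088 + 0.2²/2)·0.75 = -0.0834 + 0.0810 = -0.0024
d₁ = -0.0024 / 0.1732 = -0.0138 ⇒ -0.01
d₂ = d₁ − σ√T = -0.0138 − 0.1732 = -0.1870 ⇒ -0.19
Risk-neutral Pr[S_T < K] = N(−d₂) = N(0.19) = 0.5753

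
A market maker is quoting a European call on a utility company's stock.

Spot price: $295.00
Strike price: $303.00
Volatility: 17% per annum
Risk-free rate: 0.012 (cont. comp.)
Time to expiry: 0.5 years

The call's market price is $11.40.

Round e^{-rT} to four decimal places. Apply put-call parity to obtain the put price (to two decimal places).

$17.58

e^(−rT) = e^(−0.012·0.5) = 0.9940
Put-call parity: C − P = S − K·e^(−rT) = 295 − 303·0.9940 = 295 − 301.1820 = -6.1820
P = C − (C − P) = 11.40 − (-6.1820) = 17.5820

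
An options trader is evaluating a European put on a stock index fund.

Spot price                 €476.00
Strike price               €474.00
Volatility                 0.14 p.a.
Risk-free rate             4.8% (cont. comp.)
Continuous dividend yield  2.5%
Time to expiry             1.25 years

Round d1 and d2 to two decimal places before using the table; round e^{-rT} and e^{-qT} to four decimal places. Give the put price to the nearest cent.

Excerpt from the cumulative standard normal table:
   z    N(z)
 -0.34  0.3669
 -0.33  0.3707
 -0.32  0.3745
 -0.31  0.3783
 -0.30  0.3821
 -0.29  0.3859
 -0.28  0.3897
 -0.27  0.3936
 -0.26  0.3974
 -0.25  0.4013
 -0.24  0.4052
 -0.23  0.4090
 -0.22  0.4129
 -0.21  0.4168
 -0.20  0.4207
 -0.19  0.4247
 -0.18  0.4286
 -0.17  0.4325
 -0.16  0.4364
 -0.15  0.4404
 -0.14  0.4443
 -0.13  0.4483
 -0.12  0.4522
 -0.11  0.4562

σ√T = 0.14·√1.25 = 0.1565
d₁ = [ln(476/474) + (0.048 − 0.025 + 0.14²/2)·1.25] / 0.1565 = [0.0042 + 0.0410] / 0.1565 = 0.2888 → 0.29
d₂ = d₁ − σ√T = 0.2888 − 0.1565 = 0.1323 → 0.13
exp(−qT) = exp(−0.025·1.25) = 0.9692;  exp(−rT) = exp(−0.048·1.25) = 0.9418
P = 474·0.9418·N(-0.13) − 476·0.9692·N(-0.29) = 474·0.9418·0.4483 − 476·0.9692·0.3859 = 200.1270 − 178.0308 = 22.0962

€22.10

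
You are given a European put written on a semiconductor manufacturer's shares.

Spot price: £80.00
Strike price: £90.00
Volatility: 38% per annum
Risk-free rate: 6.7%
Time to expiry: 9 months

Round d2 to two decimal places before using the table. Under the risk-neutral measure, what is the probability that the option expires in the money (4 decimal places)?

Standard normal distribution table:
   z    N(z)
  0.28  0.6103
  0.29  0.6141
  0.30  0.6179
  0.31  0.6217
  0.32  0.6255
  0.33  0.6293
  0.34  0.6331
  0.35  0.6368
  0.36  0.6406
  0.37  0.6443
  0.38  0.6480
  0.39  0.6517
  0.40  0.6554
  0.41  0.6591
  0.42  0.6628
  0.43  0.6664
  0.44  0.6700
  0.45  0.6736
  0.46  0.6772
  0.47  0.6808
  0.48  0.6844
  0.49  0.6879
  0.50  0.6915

σ√T = 0.38 × 0.8660 = 0.3291
ln(S/K) + (r + σ²/2)T = ln(80/90) + (0.067 + 0.38²/2)·0.75 = -0.1178 + 0.1044 = -0.0134
d₁ = -0.0134 / 0.3291 = -0.0407 ⇒ -0.04
d₂ = d₁ − σ√T = -0.0407 − 0.3291 = -0.3698 ⇒ -0.37
Pr(exercise) under Q = N(−d₂) = N(0.37) = 0.6443

0.6443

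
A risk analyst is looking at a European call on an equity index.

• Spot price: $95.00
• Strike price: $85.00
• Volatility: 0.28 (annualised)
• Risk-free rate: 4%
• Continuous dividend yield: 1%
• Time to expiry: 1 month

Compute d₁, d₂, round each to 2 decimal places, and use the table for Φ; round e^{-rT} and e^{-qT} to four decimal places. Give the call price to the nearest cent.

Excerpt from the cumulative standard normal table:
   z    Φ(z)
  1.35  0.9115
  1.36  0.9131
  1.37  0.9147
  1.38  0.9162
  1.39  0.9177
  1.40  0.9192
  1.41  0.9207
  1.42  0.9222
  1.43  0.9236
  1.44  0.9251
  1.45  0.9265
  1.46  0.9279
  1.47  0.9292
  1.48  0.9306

$10.45

T = 0.08333;  σ√T = 0.0808
d₁ = [ln(95/85) + (0.04 − 0.01 + ½·0.28²)·0.08333] / (σ√T) = (0.1112 + 0.0058) / 0.0808 = 1.4474 which rounds to 1.45
d₂ = 1.4474 − 0.0808 = 1.3666 which rounds to 1.37
exp(−qT) = exp(−0.01·0.08333) = 0.9992;  exp(−rT) = exp(−0.04·0.08333) = 0.9967
C = 95·0.9992·N(1.45) − 85·0.9967·N(1.37) = 95·0.9992·0.9265 − 85·0.9967·0.9147 = 87.9471 − 77.4929 = 10.4542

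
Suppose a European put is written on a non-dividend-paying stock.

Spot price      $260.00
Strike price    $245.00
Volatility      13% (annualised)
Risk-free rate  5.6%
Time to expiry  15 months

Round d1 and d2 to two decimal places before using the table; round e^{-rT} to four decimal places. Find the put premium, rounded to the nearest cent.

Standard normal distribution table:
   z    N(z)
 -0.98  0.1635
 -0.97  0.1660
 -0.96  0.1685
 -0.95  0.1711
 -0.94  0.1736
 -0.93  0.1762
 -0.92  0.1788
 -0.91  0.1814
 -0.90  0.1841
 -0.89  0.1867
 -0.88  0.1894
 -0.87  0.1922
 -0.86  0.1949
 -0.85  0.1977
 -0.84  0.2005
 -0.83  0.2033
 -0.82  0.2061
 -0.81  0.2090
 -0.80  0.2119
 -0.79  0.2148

σ√T = 0.13 × 1.1180 = 0.1453
d₁ = [ln(260/245) + (0.056 + 0.13²/2)·1.25] / 0.1453 = [0.0594 + 0.0806] / 0.1453 = 0.9631 ⇒ 0.96
d₂ = d₁ − σ√T = 0.9631 − 0.1453 = 0.8178 ⇒ 0.82
exp(−rT) = exp(−0.056·1.25) = 0.9324
P = 245·0.9324·N(-0.82) − 260·N(-0.96) = 245·0.9324·0.2061 − 260·0.1685 = 47.0811 − 43.8100 = 3.2711

$3.27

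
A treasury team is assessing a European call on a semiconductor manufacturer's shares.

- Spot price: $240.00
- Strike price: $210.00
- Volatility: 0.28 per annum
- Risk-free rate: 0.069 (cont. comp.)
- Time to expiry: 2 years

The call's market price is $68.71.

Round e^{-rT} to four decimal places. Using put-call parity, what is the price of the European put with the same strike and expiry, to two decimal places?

$11.64

e^(−rT) = e^(−0.069·2) = 0.8711
Put-call parity: C − P = S − K·e^(−rT) = 240 − 210·0.8711 = 240 − 182.9310 = 57.0690
P = C − (C − P) = 68.71 − (57.0690) = 11.6410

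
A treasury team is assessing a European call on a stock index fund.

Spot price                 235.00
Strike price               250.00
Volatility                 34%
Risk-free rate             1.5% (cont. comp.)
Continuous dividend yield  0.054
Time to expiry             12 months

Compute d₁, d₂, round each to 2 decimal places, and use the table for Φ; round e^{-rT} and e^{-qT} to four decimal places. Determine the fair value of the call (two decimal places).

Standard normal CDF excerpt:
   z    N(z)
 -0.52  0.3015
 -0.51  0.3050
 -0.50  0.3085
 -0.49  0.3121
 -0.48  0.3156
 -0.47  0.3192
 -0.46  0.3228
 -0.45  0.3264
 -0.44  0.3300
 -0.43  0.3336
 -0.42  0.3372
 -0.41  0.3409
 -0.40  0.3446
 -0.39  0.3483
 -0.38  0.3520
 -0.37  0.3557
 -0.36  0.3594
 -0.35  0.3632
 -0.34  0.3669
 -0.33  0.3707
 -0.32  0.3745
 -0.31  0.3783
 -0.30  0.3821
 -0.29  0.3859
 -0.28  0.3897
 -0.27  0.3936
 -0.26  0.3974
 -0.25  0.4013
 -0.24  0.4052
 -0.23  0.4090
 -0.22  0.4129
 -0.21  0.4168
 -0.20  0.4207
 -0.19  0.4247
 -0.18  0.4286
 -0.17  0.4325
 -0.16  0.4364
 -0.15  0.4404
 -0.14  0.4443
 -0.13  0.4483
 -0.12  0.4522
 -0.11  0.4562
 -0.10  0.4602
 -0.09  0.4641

T = 1;  σ√T = 0.3400
d₁ = [ln(235/250) + (0.015 − 0.054 + 0.34²/2)·1] / 0.3400 = [-0.0619 + 0.0188] / 0.3400 = -0.1267 → -0.13
d₂ = d₁ − σ√T = -0.1267 − 0.3400 = -0.4667 → -0.47
exp(−qT) = exp(−0.054·1) = 0.9474;  exp(−rT) = exp(−0.015·1) = 0.9851
C = 235·0.9474·N(-0.13) − 250·0.9851·N(-0.47) = 235·0.9474·0.4483 − 250·0.9851·0.3192 = 99.8091 − 78.6110 = 21.1981

21.20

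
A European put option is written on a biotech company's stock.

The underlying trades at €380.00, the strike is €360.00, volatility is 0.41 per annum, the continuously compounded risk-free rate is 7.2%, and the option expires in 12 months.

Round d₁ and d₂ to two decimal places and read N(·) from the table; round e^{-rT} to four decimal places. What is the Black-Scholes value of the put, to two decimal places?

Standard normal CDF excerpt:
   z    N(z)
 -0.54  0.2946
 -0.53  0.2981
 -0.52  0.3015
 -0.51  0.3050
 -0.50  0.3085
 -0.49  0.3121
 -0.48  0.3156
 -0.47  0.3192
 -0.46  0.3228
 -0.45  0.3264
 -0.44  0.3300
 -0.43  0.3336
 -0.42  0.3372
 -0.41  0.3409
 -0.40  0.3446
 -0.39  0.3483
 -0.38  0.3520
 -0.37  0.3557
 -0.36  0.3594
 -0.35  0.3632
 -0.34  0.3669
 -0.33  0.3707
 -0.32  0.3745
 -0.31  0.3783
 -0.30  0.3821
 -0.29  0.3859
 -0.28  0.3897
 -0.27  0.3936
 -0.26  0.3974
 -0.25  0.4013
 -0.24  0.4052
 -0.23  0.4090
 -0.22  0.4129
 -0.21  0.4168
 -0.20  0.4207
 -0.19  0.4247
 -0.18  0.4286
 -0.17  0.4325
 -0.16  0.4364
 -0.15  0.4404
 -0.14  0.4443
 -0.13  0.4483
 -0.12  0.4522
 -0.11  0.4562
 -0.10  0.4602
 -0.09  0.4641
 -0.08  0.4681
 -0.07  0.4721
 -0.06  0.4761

€38.26

σ√T = 0.41·√1 = 0.4100
d₁ = [ln(380/360) + (0.072 + ½·0.41²)·1] / (σ√T) = (0.0541 + 0.1560) / 0.4100 = 0.5125 ⇒ 0.51
d₂ = 0.5125 − 0.4100 = 0.1025 ⇒ 0.10
e^(−rT) = e^(−0.072·1) = 0.9305
P = 360·0.9305·N(-0.10) − 380·N(-0.51) = 360·0.9305·0.4602 − 380·0.3050 = 154.1578 − 115.9000 = 38.2578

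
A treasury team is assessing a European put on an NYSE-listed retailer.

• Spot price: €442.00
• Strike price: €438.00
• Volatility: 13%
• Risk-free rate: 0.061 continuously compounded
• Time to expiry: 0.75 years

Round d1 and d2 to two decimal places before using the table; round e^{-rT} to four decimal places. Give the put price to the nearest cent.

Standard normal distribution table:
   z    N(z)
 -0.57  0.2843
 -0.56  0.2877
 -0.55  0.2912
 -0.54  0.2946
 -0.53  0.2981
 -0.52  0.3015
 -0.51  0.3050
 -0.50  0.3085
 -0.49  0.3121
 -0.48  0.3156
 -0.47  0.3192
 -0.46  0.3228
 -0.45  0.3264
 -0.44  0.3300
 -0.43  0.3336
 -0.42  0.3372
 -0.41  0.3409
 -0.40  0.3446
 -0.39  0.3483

σ√T = 0.13·√0.75 = 0.1126
ln(S/K) + (r + σ²/2)T = ln(442/438) + (0.061 + 0.13²/2)·0.75 = 0.0091 + 0.0521 = 0.0612
d₁ = 0.0612 / 0.1126 = 0.5434 ⇒ 0.54
d₂ = d₁ − σ√T = 0.5434 − 0.1126 = 0.4308 ⇒ 0.43
exp(−rT) = exp(−0.061·0.75) = 0.9553
N(−d₂) = N(-0.43) = 0.3336;  N(−d₁) = N(-0.54) = 0.2946
P = 438·0.9553·0.3336 − 442·0.2946 = 139.5854 − 130.2132 = 9.3722

€9.37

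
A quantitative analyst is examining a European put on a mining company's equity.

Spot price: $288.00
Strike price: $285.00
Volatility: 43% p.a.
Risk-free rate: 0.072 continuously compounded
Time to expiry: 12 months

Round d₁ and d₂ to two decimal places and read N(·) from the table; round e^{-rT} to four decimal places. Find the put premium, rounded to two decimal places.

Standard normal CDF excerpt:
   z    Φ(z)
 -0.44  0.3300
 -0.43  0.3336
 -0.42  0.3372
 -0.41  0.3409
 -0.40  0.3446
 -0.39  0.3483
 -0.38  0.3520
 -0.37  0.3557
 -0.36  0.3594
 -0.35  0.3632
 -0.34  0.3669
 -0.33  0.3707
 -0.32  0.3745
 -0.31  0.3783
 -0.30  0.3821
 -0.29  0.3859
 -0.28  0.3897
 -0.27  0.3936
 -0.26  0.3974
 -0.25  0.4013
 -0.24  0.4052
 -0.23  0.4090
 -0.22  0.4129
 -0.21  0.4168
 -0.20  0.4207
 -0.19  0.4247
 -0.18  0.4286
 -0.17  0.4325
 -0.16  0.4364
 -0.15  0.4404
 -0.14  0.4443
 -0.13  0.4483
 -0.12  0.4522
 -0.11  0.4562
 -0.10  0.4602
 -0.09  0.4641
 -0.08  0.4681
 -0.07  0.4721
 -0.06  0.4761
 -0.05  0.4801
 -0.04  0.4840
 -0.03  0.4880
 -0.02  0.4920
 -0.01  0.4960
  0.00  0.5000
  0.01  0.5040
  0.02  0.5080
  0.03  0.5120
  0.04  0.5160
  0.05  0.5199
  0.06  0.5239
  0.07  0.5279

$36.54

T = 1;  σ√T = 0.4300
d₁ = [ln(288/285) + (0.072 + ½·0.43²)·1] / (σ√T) = (0.0105 + 0.1644) / 0.4300 = 0.4068 which rounds to 0.41
d₂ = 0.4068 − 0.4300 = -0.0232 which rounds to -0.02
exp(−rT) = exp(−0.072·1) = 0.9305
N(−d₂) = N(0.02) = 0.5080;  N(−d₁) = N(-0.41) = 0.3409
P = 285·0.9305·0.5080 − 288·0.3409 = 134.7178 − 98.1792 = 36.5386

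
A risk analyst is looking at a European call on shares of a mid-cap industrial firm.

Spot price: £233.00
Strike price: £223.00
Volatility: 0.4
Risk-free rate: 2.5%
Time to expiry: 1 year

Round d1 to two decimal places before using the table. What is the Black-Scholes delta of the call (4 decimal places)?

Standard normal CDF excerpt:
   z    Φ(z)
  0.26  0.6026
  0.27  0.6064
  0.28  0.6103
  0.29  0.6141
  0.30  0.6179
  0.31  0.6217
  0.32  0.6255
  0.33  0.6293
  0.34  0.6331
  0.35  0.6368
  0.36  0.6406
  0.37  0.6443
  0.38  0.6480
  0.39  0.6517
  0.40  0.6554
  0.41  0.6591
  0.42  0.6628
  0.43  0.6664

T = 1;  σ√T = 0.4000
ln(S/K) + (r + σ²/2)T = ln(233/223) + (0.025 + 0.4²/2)·1 = 0.0439 + 0.1050 = 0.1489
d₁ = 0.1489 / 0.4000 = 0.3722 ⇒ 0.37
N(d₁) = N(0.37) = 0.6443
Δ_call = N(d₁) = 0.6443

0.6443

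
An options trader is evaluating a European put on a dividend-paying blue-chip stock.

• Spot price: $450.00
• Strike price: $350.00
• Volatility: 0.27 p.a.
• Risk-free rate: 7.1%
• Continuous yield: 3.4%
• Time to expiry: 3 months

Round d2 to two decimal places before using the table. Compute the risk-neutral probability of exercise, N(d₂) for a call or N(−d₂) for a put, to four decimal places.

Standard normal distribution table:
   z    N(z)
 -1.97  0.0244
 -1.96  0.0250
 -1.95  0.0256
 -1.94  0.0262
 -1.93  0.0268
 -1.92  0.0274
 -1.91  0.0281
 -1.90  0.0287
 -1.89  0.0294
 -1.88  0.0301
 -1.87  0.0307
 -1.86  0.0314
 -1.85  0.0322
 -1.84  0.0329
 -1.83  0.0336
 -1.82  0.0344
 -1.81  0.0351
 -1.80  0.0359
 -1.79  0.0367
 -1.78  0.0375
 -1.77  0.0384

0.0314

σ√T = 0.27·√0.25 = 0.1350
ln(S/K) + (r − q + σ²/2)T = ln(450/350) + (0.071 − 0.034 + 0.27²/2)·0.25 = 0.2513 + 0.0184 = 0.2697
d₁ = 0.2697 / 0.1350 = 1.9976 → 2.00
d₂ = d₁ − σ√T = 1.9976 − 0.1350 = 1.8626 → 1.86
Risk-neutral Pr[S_T < K] = N(−d₂) = N(-1.86) = 0.0314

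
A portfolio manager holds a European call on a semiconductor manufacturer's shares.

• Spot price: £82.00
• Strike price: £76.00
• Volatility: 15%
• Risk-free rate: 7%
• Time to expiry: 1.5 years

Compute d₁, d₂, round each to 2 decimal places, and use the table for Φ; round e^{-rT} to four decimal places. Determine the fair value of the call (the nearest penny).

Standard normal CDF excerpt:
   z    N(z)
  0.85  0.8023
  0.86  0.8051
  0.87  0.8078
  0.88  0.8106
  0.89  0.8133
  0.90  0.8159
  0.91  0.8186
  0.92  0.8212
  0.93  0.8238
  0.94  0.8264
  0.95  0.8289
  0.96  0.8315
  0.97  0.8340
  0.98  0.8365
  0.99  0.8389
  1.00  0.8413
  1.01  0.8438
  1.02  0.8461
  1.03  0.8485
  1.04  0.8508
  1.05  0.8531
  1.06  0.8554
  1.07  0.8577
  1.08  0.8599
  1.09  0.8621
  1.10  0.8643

σ√T = 0.15·√1.5 = 0.1837
d₁ = [ln(82/76) + (0.07 + 0.15²/2)·1.5] / 0.1837 = [0.0760 + 0.1219] / 0.1837 = 1.0770 → 1.08
d₂ = d₁ − σ√T = 1.0770 − 0.1837 = 0.8933 → 0.89
exp(−rT) = exp(−0.07·1.5) = 0.9003
C = 82·N(1.08) − 76·0.9003·N(0.89) = 82·0.8599 − 76·0.9003·0.8133 = 70.5118 − 55.6483 = 14.8635

£14.86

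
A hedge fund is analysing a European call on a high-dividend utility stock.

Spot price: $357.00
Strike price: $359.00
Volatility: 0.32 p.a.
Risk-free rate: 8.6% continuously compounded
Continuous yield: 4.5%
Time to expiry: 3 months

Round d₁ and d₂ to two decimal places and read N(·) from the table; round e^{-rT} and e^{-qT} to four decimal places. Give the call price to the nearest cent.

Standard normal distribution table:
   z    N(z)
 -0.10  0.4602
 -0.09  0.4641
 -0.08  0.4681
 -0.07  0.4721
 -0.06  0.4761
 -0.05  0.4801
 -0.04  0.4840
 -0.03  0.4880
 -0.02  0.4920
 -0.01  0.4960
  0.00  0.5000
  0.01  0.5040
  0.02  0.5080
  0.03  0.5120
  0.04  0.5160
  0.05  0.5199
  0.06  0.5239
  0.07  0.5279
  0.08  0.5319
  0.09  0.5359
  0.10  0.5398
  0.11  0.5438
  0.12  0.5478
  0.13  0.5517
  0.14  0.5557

σ√T = 0.32 × 0.5000 = 0.1600
d₁ = [ln(357/359) + (0.086 − 0.045 + ½·0.32²)·0.25] / (σ√T) = (-0.0056 + 0.0231) / 0.1600 = 0.1091 which rounds to 0.11
d₂ = 0.1091 − 0.1600 = -0.0509 which rounds to -0.05
exp(−qT) = exp(−0.045·0.25) = 0.9888;  exp(−rT) = exp(−0.086·0.25) = 0.9787
N(d₁) = N(0.11) = 0.5438;  N(d₂) = N(-0.05) = 0.4801
C = 357·0.9888·0.5438 − 359·0.9787·0.4801 = 191.9623 − 168.6847 = 23.2776

$23.28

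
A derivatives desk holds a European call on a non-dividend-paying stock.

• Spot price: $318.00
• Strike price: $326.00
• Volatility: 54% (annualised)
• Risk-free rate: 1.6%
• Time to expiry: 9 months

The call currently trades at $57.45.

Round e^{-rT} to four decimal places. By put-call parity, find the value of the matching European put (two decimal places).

$61.57

e^(−rT) = e^(−0.016·0.75) = 0.9881
Put-call parity: C − P = S − K·e^(−rT) = 318 − 326·0.9881 = 318 − 322.1206 = -4.1206
P = C − (C − P) = 57.45 − (-4.1206) = 61.5706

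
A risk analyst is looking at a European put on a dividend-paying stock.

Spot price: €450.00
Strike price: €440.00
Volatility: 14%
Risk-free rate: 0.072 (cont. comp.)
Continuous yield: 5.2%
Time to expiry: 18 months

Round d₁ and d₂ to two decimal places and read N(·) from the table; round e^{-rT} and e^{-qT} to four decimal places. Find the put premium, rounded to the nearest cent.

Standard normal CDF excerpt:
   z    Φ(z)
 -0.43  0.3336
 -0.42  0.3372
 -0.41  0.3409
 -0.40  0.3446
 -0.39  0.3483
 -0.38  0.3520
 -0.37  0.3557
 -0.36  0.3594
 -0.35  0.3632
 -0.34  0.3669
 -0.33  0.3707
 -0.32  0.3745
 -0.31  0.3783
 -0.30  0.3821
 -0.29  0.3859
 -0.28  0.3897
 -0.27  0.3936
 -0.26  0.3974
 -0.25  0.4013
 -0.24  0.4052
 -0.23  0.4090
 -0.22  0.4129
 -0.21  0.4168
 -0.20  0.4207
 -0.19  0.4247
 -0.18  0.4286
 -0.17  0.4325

T = 1.5;  σ√T = 0.1715
d₁ = [ln(450/440) + (0.072 − 0.052 + 0.14²/2)·1.5] / 0.1715 = [0.0225 + 0.0447] / 0.1715 = 0.3918 ⇒ 0.39
d₂ = d₁ − σ√T = 0.3918 − 0.1715 = 0.2203 ⇒ 0.22
e^(−qT) = e^(−0.052·1.5) = 0.9250;  e^(−rT) = e^(−0.072·1.5) = 0.8976
P = 440·0.8976·N(-0.22) − 450·0.9250·N(-0.39) = 440·0.8976·0.4129 − 450·0.9250·0.3483 = 163.0724 − 144.9799 = 18.0925

€18.09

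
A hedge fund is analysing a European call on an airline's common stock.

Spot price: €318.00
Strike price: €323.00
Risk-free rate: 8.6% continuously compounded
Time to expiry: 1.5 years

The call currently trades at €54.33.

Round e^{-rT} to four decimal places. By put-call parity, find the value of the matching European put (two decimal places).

e^(−rT) = e^(−0.086·1.5) = 0.8790
Put-call parity: C − P = S − K·e^(−rT) = 318 − 323·0.8790 = 318 − 283.9170 = 34.0830
P = C − (C − P) = 54.33 − (34.0830) = 20.2470

€20.25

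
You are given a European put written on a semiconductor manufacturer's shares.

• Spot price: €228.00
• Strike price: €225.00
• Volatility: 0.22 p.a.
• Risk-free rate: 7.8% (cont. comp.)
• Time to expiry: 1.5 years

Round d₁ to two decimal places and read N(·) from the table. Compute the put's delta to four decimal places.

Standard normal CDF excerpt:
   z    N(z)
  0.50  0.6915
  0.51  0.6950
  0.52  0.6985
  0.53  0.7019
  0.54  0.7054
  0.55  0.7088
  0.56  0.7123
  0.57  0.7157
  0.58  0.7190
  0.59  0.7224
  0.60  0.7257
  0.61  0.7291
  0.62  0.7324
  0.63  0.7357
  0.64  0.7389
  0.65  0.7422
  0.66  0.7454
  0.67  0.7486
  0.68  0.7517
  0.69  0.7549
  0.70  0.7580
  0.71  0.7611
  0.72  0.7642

-0.2676

T = 1.5;  σ√T = 0.2694
d₁ = [ln(228/225) + (0.078 + 0.22²/2)·1.5] / 0.2694 = [0.0132 + 0.1533] / 0.2694 = 0.6181 ⇒ 0.62
N(d₁) = N(0.62) = 0.7324
Δ_put = N(d₁) − 1 = 0.7324 − 1 = -0.2676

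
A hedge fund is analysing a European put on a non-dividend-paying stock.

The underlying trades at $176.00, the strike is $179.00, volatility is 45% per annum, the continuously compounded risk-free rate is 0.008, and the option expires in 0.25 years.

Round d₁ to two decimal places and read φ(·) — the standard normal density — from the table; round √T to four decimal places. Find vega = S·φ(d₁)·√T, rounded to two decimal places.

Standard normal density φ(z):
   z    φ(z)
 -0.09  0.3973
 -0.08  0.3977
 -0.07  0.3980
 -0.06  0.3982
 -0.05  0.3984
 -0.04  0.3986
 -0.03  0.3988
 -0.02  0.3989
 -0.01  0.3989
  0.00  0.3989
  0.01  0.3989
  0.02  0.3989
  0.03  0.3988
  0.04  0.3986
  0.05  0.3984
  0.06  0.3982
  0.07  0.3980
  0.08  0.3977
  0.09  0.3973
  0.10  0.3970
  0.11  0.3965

σ√T = 0.45 × 0.5000 = 0.2250
d₁ = [ln(176/179) + (0.008 + 0.45²/2)·0.25] / 0.2250 = [-0.0169 + 0.0273] / 0.2250 = 0.0463 which rounds to 0.05
√T = √0.25 = 0.5000
φ(d₁) = φ(0.05) = 0.3984
vega = S·φ(d₁)·√T = 176·0.3984·0.5000 = 35.0592
(Vega is the same for a European call and put with the same parameters.)

35.06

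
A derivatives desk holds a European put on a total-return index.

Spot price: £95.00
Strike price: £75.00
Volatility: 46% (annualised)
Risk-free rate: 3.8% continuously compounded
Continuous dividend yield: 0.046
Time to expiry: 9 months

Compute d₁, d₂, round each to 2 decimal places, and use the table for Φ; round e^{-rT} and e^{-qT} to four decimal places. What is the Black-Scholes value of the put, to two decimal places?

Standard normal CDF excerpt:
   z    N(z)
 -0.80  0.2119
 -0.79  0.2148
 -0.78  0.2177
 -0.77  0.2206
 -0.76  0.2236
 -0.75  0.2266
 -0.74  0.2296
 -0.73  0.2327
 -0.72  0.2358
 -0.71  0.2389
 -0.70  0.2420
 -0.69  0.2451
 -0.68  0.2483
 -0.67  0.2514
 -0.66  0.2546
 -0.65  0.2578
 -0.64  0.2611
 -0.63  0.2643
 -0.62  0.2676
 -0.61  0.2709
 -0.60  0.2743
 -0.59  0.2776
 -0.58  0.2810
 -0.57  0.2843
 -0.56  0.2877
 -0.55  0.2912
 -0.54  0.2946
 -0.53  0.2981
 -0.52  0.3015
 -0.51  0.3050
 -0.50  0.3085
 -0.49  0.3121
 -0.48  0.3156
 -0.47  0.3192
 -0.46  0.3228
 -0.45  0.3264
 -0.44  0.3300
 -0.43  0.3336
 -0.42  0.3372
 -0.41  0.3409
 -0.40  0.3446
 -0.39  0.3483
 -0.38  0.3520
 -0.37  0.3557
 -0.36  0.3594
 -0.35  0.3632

£5.68

σ√T = 0.46·√0.75 = 0.3984
ln(S/K) + (r − q + σ²/2)T = ln(95/75) + (0.038 − 0.046 + 0.46²/2)·0.75 = 0.2364 + 0.0733 = 0.3097
d₁ = 0.3097 / 0.3984 = 0.7775 ≈ 0.78
d₂ = d₁ − σ√T = 0.7775 − 0.3984 = 0.3791 ≈ 0.38
exp(−qT) = exp(−0.046·0.75) = 0.9661;  exp(−rT) = exp(−0.038·0.75) = 0.9719
N(−d₂) = N(-0.38) = 0.3520;  N(−d₁) = N(-0.78) = 0.2177
P = 75·0.9719·0.3520 − 95·0.9661·0.2177 = 25.6582 − 19.9804 = 5.6778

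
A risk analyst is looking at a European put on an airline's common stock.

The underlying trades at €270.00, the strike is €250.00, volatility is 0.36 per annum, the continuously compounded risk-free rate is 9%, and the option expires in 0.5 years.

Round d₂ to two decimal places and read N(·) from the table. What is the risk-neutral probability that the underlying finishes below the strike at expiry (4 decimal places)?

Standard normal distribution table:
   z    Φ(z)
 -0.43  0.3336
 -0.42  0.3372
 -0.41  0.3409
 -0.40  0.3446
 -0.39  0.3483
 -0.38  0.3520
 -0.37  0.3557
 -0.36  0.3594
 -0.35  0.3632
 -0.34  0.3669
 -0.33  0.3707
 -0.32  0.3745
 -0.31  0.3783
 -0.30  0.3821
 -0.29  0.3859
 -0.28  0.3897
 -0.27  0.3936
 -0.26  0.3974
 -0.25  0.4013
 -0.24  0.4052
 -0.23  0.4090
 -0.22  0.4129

0.3632

σ√T = 0.36 × 0.7071 = 0.2546
d₁ = [ln(270/250) + (0.09 + ½·0.36²)·0.5] / (σ√T) = (0.0770 + 0.0774) / 0.2546 = 0.6064 which rounds to 0.61
d₂ = 0.6064 − 0.2546 = 0.3518 which rounds to 0.35
Risk-neutral Pr[S_T < K] = N(−d₂) = N(-0.35) = 0.3632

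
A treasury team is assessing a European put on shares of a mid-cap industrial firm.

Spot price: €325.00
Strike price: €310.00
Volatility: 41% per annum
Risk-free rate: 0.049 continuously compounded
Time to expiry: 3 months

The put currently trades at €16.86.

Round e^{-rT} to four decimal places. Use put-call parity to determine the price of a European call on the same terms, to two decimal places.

e^(−rT) = e^(−0.049·0.25) = 0.9878
Put-call parity: C − P = S − K·e^(−rT) = 325 − 310·0.9878 = 325 − 306.2180 = 18.7820
C = P + (C − P) = 16.86 + (18.7820) = 35.6420

€35.64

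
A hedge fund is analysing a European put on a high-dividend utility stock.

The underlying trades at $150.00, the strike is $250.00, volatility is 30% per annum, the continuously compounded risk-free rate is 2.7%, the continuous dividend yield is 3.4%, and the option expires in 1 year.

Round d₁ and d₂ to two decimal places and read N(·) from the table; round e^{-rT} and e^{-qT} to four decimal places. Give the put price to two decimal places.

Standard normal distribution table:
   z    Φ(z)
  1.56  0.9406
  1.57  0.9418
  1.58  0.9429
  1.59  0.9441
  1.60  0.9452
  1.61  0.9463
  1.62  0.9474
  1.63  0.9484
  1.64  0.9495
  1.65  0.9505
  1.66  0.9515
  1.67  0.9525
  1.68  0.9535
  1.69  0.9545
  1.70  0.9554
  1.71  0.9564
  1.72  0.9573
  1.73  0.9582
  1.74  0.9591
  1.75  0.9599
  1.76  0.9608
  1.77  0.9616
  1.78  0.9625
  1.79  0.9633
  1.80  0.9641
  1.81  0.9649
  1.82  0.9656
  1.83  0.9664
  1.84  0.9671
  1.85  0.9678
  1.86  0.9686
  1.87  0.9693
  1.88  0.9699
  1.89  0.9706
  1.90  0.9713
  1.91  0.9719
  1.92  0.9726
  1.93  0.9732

σ√T = 0.3·√1 = 0.3000
d₁ = [ln(150/250) + (0.027 − 0.034 + 0.3²/2)·1] / 0.3000 = [-0.5108 + 0.0380] / 0.3000 = -1.5761 ≈ -1.58
d₂ = d₁ − σ√T = -1.5761 − 0.3000 = -1.8761 ≈ -1.88
e^(−qT) = e^(−0.034·1) = 0.9666;  e^(−rT) = e^(−0.027·1) = 0.9734
P = 250·0.9734·N(1.88) − 150·0.9666·N(1.58) = 250·0.9734·0.9699 − 150·0.9666·0.9429 = 236.0252 − 136.7111 = 99.3141

$99.31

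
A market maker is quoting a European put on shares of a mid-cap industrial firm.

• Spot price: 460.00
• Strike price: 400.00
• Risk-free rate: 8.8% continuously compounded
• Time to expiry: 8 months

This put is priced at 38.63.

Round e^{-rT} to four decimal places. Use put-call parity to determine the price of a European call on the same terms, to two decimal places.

121.43

exp(−rT) = exp(−0.088·0.6667) = 0.9430
Put-call parity: C − P = S − K·e^(−rT) = 460 − 400·0.9430 = 460 − 377.2000 = 82.8000
C = P + (C − P) = 38.63 + (82.8000) = 121.4300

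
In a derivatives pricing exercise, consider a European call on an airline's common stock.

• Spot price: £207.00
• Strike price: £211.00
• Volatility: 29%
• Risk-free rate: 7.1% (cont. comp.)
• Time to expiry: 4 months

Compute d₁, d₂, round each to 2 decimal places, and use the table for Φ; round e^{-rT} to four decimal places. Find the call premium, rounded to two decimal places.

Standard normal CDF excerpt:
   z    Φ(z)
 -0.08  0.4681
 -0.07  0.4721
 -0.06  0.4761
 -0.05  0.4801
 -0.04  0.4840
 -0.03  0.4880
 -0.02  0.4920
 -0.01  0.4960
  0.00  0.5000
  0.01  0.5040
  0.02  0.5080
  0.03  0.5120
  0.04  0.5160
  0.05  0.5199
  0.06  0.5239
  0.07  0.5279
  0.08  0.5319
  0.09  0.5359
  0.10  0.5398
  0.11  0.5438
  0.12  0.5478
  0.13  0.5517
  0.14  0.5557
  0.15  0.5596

σ√T = 0.29·√0.3333 = 0.1674
ln(S/K) + (r + σ²/2)T = ln(207/211) + (0.071 + 0.29²/2)·0.3333 = -0.0191 + 0.0377 = 0.0185
d₁ = 0.0185 / 0.1674 = 0.1108 ≈ 0.11
d₂ = d₁ − σ√T = 0.1108 − 0.1674 = -0.0567 ≈ -0.06
e^(−rT) = e^(−0.071·0.3333) = 0.9766
N(d₁) = N(0.11) = 0.5438;  N(d₂) = N(-0.06) = 0.4761
C = 207·0.5438 − 211·0.9766·0.4761 = 112.5666 − 98.1064 = 14.4602

£14.46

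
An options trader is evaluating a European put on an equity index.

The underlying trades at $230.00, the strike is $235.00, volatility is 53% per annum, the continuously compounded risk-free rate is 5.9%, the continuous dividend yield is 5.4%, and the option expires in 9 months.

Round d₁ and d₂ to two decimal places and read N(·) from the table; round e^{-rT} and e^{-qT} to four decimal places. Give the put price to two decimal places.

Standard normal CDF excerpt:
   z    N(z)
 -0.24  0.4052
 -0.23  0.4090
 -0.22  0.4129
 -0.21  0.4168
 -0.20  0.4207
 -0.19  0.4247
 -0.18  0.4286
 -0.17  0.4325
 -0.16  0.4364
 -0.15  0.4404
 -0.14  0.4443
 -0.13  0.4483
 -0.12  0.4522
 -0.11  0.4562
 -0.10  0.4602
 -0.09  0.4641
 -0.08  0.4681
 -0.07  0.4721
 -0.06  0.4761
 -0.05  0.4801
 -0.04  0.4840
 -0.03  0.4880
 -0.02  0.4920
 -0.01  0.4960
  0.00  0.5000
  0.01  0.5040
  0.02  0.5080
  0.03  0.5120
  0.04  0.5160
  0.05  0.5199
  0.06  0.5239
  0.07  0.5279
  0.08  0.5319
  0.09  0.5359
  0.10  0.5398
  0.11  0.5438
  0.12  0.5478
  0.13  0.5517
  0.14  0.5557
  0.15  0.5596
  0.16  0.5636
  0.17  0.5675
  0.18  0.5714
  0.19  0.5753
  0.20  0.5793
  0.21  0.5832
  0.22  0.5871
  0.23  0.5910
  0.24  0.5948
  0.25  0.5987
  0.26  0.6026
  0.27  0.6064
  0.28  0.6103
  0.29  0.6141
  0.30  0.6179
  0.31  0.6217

$42.53

σ√T = 0.53·√0.75 = 0.4590
d₁ = [ln(230/235) + (0.059 − 0.054 + 0.53²/2)·0.75] / 0.4590 = [-0.0215 + 0.1091] / 0.4590 = 0.1908 ⇒ 0.19
d₂ = d₁ − σ√T = 0.1908 − 0.4590 = -0.2682 ⇒ -0.27
exp(−qT) = exp(−0.054·0.75) = 0.9603;  exp(−rT) = exp(−0.059·0.75) = 0.9567
N(−d₂) = N(0.27) = 0.6064;  N(−d₁) = N(-0.19) = 0.4247
P = 235·0.9567·0.6064 − 230·0.9603·0.4247 = 136.3336 − 93.8031 = 42.5305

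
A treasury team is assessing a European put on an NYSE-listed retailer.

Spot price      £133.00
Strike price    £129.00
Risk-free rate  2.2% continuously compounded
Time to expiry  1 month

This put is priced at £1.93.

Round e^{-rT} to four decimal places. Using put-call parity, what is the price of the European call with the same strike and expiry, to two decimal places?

e^(−rT) = e^(−0.022·0.08333) = 0.9982
Put-call parity: C − P = S − K·e^(−rT) = 133 − 129·0.9982 = 133 − 128.7678 = 4.2322
C = P + (C − P) = 1.93 + (4.2322) = 6.1622

£6.16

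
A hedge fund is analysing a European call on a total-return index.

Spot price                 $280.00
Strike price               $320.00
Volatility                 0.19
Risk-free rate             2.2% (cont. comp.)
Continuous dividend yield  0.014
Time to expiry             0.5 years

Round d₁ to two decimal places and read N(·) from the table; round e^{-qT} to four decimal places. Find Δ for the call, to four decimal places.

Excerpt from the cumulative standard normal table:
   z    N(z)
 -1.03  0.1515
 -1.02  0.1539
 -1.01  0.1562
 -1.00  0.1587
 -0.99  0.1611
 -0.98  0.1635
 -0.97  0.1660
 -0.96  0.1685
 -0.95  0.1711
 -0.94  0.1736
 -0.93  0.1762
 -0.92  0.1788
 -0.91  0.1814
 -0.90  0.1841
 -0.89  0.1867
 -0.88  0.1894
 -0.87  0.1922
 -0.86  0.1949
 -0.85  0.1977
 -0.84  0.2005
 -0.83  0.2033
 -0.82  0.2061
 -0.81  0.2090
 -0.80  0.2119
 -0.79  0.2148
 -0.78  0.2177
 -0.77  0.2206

0.1828

T = 0.5;  σ√T = 0.1344
d₁ = [ln(280/320) + (0.022 − 0.014 + 0.19²/2)·0.5] / 0.1344 = [-0.1335 + 0.0130] / 0.1344 = -0.8970 ≈ -0.90
N(d₁) = N(-0.90) = 0.1841
Δ_call = exp(−qT)·N(d₁) = 0.9930·0.1841 = 0.1828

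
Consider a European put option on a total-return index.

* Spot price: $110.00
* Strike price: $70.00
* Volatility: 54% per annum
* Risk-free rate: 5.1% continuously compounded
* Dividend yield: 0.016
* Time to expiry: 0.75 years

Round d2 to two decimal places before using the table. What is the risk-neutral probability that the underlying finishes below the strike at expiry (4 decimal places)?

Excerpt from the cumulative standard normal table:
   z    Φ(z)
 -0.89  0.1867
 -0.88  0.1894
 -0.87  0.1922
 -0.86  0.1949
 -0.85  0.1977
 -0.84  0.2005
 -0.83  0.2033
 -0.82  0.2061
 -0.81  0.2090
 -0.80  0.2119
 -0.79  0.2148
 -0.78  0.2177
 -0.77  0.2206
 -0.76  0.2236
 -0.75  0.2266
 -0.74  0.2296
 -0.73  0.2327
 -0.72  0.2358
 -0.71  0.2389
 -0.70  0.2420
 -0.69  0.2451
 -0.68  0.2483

σ√T = 0.54 × 0.8660 = 0.4677
ln(S/K) + (r − q + σ²/2)T = ln(110/70) + (0.051 − 0.016 + 0.54²/2)·0.75 = 0.4520 + 0.1356 = 0.5876
d₁ = 0.5876 / 0.4677 = 1.2565 ≈ 1.26
d₂ = d₁ − σ√T = 1.2565 − 0.4677 = 0.7888 ≈ 0.79
Pr(exercise) under Q = N(−d₂) = N(-0.79) = 0.2148

0.2148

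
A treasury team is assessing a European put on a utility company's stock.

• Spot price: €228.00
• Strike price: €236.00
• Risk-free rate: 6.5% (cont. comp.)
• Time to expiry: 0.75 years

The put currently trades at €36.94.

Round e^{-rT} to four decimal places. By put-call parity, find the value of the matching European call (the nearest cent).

exp(−rT) = exp(−0.065·0.75) = 0.9524
Put-call parity: C − P = S − K·e^(−rT) = 228 − 236·0.9524 = 228 − 224.7664 = 3.2336
C = P + (C − P) = 36.94 + (3.2336) = 40.1736

€40.17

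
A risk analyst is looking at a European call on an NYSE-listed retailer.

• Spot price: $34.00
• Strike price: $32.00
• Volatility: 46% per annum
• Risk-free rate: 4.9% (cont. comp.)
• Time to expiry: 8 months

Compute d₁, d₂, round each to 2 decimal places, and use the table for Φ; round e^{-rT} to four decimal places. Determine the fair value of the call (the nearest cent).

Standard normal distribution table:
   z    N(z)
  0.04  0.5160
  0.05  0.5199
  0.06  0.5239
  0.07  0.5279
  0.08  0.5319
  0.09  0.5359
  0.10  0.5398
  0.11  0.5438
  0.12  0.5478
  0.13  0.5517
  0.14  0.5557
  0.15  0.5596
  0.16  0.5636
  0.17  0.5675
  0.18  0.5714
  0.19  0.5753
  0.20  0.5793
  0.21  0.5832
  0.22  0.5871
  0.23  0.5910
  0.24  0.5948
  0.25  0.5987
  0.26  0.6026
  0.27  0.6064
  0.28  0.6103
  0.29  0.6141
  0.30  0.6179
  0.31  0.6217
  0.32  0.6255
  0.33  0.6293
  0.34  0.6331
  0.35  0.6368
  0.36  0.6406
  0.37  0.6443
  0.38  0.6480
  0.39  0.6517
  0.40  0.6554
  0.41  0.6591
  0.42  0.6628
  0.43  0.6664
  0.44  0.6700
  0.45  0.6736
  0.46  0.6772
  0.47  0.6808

σ√T = 0.46·√0.6667 = 0.3756
d₁ = [ln(34/32) + (0.049 + 0.46²/2)·0.6667] / 0.3756 = [0.0606 + 0.1032] / 0.3756 = 0.4362 ≈ 0.44
d₂ = d₁ − σ√T = 0.4362 − 0.3756 = 0.0606 ≈ 0.06
exp(−rT) = exp(−0.049·0.6667) = 0.9679
N(d₁) = N(0.44) = 0.6700;  N(d₂) = N(0.06) = 0.5239
C = 34·0.6700 − 32·0.9679·0.5239 = 22.7800 − 16.2266 = 6.5534

$6.55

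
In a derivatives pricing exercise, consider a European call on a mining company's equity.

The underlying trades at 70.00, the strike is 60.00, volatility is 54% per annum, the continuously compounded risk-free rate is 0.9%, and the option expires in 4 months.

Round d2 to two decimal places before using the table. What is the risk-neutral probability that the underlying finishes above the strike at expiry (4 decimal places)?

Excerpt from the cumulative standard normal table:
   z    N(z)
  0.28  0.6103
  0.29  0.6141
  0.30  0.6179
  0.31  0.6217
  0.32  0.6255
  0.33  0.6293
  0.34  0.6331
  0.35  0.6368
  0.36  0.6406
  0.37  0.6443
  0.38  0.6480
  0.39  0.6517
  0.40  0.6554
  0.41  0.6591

0.6368

T = 0.3333;  σ√T = 0.3118
d₁ = [ln(70/60) + (0.009 + ½·0.54²)·0.3333] / (σ√T) = (0.1542 + 0.0516) / 0.3118 = 0.6599 → 0.66
d₂ = 0.6599 − 0.3118 = 0.3482 → 0.35
Risk-neutral Pr[S_T > K] = N(d₂) = N(0.35) = 0.6368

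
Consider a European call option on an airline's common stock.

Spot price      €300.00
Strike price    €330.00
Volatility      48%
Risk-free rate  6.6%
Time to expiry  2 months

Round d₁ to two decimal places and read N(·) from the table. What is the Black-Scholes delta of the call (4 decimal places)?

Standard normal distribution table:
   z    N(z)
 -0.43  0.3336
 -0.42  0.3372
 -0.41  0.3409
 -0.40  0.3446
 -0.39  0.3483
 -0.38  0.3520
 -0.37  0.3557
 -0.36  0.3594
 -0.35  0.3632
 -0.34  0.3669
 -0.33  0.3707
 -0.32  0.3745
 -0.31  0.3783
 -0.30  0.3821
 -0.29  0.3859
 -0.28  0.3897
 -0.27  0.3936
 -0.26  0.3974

0.3707

σ√T = 0.48·√0.1667 = 0.1960
ln(S/K) + (r + σ²/2)T = ln(300/330) + (0.066 + 0.48²/2)·0.1667 = -0.0953 + 0.0302 = -0.0651
d₁ = -0.0651 / 0.1960 = -0.3323 → -0.33
N(d₁) = N(-0.33) = 0.3707
Δ_call = N(d₁) = 0.3707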